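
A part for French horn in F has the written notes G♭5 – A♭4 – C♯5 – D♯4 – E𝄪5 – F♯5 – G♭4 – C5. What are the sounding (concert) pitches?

Cb5 Db4 F#4 G#3 A##4 B4 Cb4 F4

The French horn in F sounds a perfect fifth below written, so transpose each written note down a perfect fifth.
Gb5 -> Cb5
Ab4 -> Db4
C#5 -> F#4
D#4 -> G#3
E##5 -> A##4
F#5 -> B4
Gb4 -> Cb4
C5 -> F4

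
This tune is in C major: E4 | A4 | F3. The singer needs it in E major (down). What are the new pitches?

G#3 C#4 A2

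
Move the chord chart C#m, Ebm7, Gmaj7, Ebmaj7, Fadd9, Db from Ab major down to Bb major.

Ab major down to Bb major is a minor seventh; each chord root moves by that interval while the quality stays the same.
C#m: root C# down a minor seventh → D#, giving D#m.
Ebm7: root Eb down a minor seventh → F, giving Fm7.
Gmaj7: root G down a minor seventh → A, giving Amaj7.
Ebmaj7: root Eb down a minor seventh → F, giving Fmaj7.
Fadd9: root F down a minor seventh → G, giving Gadd9.
Db: root Db down a minor seventh → Eb, giving Eb.

D#m Fm7 Amaj7 Fmaj7 Gadd9 Eb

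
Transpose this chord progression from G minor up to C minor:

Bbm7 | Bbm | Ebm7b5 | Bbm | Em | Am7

Ebm7 Ebm Abm7b5 Ebm Am Dm7

G minor up to C minor is a perfect fourth; each chord root moves by that interval while the quality stays the same.
Bbm7: root Bb up a perfect fourth → Eb, giving Ebm7.
Bbm: root Bb up a perfect fourth → Eb, giving Ebm.
Ebm7b5: root Eb up a perfect fourth → Ab, giving Abm7b5.
Bbm: root Bb up a perfect fourth → Eb, giving Ebm.
Em: root E up a perfect fourth → A, giving Am.
Am7: root A up a perfect fourth → D, giving Dm7.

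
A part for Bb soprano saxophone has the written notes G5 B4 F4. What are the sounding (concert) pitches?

F5 A4 Eb4

The Bb soprano saxophone sounds a major second below written, so transpose each written note down a major second.
G5 -> F5
B4 -> A4
F4 -> Eb4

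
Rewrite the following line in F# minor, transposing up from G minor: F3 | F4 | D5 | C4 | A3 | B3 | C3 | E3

E4 E5 C#6 B4 G#4 A#4 B3 D#4

G minor to F# minor up is a major seventh, so every note moves up by that interval.
F3 to E4
F4 to E5
D5 to C#6
C4 to B4
A3 to G#4
B3 to A#4
C3 to B3
E3 to D#4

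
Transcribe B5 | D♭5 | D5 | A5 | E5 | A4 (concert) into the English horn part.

F#6 Ab5 A5 E6 B5 E5

The English horn sounds a perfect fifth below written, so the written part must be a perfect fifth above concert — transpose each note up.
B5 → F#6
Db5 → Ab5
D5 → A5
A5 → E6
E5 → B5
A4 → E5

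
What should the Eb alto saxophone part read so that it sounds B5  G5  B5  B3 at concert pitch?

G#6 E6 G#6 G#4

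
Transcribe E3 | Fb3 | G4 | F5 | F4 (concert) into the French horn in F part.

B3 Cb4 D5 C6 C5

The French horn in F sounds a perfect fifth below written, so the written part must be a perfect fifth above concert — transpose each note up.
E3 to B3
Fb3 to Cb4
G4 to D5
F5 to C6
F4 to C5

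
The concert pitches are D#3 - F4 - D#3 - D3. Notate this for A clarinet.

F#3 Ab4 F#3 F3

Written C4 sounds as A3 on the A clarinet, so concert pitches are written a minor third up.
D#3 gives F#3
F4 gives Ab4
D#3 gives F#3
D3 gives F3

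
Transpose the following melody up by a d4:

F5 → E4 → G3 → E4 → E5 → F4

F5 becomes Bbb5
E4 becomes Ab4
G3 becomes Cb4
E4 becomes Ab4
E5 becomes Ab5
F4 becomes Bbb4

Bbb5 Ab4 Cb4 Ab4 Ab5 Bbb4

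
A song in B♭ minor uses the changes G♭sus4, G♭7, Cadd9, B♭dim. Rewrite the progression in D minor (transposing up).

Bbsus4 Bb7 Eadd9 Ddim

B♭ minor up to D minor is a major third; each chord root moves by that interval while the quality stays the same.
G♭sus4: root G♭ up a major third → Bb, giving Bbsus4.
G♭7: root G♭ up a major third → Bb, giving Bb7.
Cadd9: root C up a major third → E, giving Eadd9.
B♭dim: root B♭ up a major third → D, giving Ddim.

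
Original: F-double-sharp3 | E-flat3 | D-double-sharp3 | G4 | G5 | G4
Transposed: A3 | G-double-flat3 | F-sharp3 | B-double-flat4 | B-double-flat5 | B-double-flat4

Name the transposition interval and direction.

up a diminished third

From F##3 to A3 is 3 letter names — a third of some quality.
F##3 to A3 is 2 semitones, which makes it a diminished third; the second version is higher, so the direction is up.
Checking another pair — G4 → Bbb4 — gives the same interval.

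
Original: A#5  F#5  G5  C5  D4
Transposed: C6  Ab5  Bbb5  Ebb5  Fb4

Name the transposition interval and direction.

up a diminished third

From A#5 to C6 is 3 letter names — a third of some quality.
A#5 to C6 is 2 semitones, which makes it a diminished third; the second version is higher, so the direction is up.
Checking another pair — D4 → Fb4 — gives the same interval.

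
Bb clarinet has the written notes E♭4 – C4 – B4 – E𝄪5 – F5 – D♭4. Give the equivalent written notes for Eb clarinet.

Bb3 G3 F#4 B##4 C5 Ab3

First find concert pitch: the Bb clarinet sounds a major second below written, so E♭4 C4 B4 E𝄪5 F5 D♭4 sounds Db4 Bb3 A4 D##5 Eb5 Cb4.
Then write for Eb clarinet: it sounds a minor third above written, so the part must be a minor third below concert.
Db4 → Bb3
Bb3 → G3
A4 → F#4
D##5 → B##4
Eb5 → C5
Cb4 → Ab3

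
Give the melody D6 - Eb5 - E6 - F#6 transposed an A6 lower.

D6 down an augmented sixth is Fb5.
Eb5: a sixth down reaches G, and 10 semitones makes it Gbb4.
E6 down an augmented sixth is Gb5.
F#6 down an augmented sixth is Ab5.

Fb5 Gbb4 Gb5 Ab5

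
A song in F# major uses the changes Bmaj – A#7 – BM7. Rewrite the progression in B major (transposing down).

Emaj D#7 EM7

F# major down to B major is a perfect fifth; each chord root moves by that interval while the quality stays the same.
Bmaj: root B down a perfect fifth → E, giving Emaj.
A#7: root A# down a perfect fifth → D#, giving D#7.
BM7: root B down a perfect fifth → E, giving EM7.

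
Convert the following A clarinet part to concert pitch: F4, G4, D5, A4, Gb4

D4 E4 B4 F#4 Eb4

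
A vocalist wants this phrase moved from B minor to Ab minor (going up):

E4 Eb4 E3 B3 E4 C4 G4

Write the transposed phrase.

From B up to Ab is a diminished seventh; apply that to each pitch.
E4 becomes Db5
Eb4 becomes Dbb5
E3 becomes Db4
B3 becomes Ab4
E4 becomes Db5
C4 becomes Bbb4
G4 becomes Fb5

Db5 Dbb5 Db4 Ab4 Db5 Bbb4 Fb5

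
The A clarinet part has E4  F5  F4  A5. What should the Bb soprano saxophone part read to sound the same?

D#4 E5 E4 G#5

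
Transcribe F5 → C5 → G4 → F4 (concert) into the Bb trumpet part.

G5 D5 A4 G4

The Bb trumpet sounds a major second below written, so the written part must be a major second above concert — transpose each note up.
F5 to G5
C5 to D5
G4 to A4
F4 to G4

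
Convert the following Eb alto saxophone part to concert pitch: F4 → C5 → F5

Ab3 Eb4 Ab4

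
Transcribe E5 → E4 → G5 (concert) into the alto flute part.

A5 A4 C6

Written C4 sounds as G3 on the alto flute, so concert pitches are written a perfect fourth up.
E5 gives A5
E4 gives A4
G5 gives C6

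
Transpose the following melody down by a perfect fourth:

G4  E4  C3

G4 -> D4
E4 -> B3
C3 -> G2

D4 B3 G2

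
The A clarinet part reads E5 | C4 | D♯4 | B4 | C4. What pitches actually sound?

C#5 A3 B#3 G#4 A3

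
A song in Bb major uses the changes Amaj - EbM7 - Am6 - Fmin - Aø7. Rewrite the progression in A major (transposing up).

G#maj DM7 G#m6 Emin G#ø7

Bb major up to A major is a major seventh; each chord root moves by that interval while the quality stays the same.
Amaj: root A up a major seventh → G#, giving G#maj.
EbM7: root Eb up a major seventh → D, giving DM7.
Am6: root A up a major seventh → G#, giving G#m6.
Fmin: root F up a major seventh → E, giving Emin.
Aø7: root A up a major seventh → G#, giving G#ø7.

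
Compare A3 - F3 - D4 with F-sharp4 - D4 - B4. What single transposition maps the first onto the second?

up a major sixth

Take the first pair: A3 → F#4. A to F spans 6 letter names, so the interval is some kind of sixth.
A3 to F#4 is 9 semitones, which makes it a major sixth; the second version is higher, so the direction is up.
Checking another pair — D4 → B4 — gives the same interval.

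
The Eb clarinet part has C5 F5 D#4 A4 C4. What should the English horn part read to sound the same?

First find concert pitch: the Eb clarinet sounds a minor third above written, so C5 F5 D#4 A4 C4 sounds Eb5 Ab5 F#4 C5 Eb4.
Then write for English horn: it sounds a perfect fifth below written, so the part must be a perfect fifth above concert.
Eb5 → Bb5
Ab5 → Eb6
F#4 → C#5
C5 → G5
Eb4 → Bb4

Bb5 Eb6 C#5 G5 Bb4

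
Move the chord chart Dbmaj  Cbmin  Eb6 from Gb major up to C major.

Gmaj Fmin A6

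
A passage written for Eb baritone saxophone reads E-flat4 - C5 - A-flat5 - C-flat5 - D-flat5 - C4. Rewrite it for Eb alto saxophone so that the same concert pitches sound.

First find concert pitch: the Eb baritone saxophone sounds a major thirteenth below written, so E-flat4 C5 A-flat5 C-flat5 D-flat5 C4 sounds Gb2 Eb3 Cb4 Ebb3 Fb3 Eb2.
Then write for Eb alto saxophone: it sounds a major sixth below written, so the part must be a major sixth above concert.
Gb2 → Eb3
Eb3 → C4
Cb4 → Ab4
Ebb3 → Cb4
Fb3 → Db4
Eb2 → C3

Eb3 C4 Ab4 Cb4 Db4 C3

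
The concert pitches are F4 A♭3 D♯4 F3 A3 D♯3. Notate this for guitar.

F5 Ab4 D#5 F4 A4 D#4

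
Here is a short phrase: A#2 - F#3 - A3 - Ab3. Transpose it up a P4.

D#3 B3 D4 Db4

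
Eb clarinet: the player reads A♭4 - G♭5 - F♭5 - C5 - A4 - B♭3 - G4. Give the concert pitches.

The Eb clarinet sounds a minor third above written, so transpose each written note up a minor third.
Ab4 to Cb5
Gb5 to Bbb5
Fb5 to Abb5
C5 to Eb5
A4 to C5
Bb3 to Db4
G4 to Bb4

Cb5 Bbb5 Abb5 Eb5 C5 Db4 Bb4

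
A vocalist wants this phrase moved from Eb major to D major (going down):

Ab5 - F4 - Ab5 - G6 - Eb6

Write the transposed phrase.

G5 E4 G5 F#6 D6

Eb major to D major down is a minor second, so every note moves down by that interval.
Ab5 becomes G5
F4 becomes E4
Ab5 becomes G5
G6 becomes F#6
Eb6 becomes D6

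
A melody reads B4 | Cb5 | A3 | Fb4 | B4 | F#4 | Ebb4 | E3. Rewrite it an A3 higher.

D##5 E5 C##4 A4 D##5 A##4 G4 G##3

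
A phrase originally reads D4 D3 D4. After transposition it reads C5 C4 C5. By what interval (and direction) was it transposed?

up a minor seventh

From D4 to C5 is 7 letter names — a seventh of some quality.
D4 to C5 is 10 semitones, which makes it a minor seventh; the second version is higher, so the direction is up.
Checking another pair — D4 → C5 — gives the same interval.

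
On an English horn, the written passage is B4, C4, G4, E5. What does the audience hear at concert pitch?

E4 F3 C4 A4

The English horn sounds a perfect fifth below written, so transpose each written note down a perfect fifth.
B4 → E4
C4 → F3
G4 → C4
E5 → A4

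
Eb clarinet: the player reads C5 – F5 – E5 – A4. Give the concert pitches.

Written C4 on the Eb clarinet sounds as Eb4, a minor third higher; apply that shift to every note.
C5 → Eb5
F5 → Ab5
E5 → G5
A4 → C5

Eb5 Ab5 G5 C5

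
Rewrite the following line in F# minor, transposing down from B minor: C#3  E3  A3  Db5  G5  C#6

G#2 B2 E3 Ab4 D5 G#5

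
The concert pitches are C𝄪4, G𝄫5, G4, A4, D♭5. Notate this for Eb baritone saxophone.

The Eb baritone saxophone sounds a major thirteenth below written, so the written part must be a major thirteenth above concert — transpose each note up.
C##4 → A##5
Gbb5 → Ebb7
G4 → E6
A4 → F#6
Db5 → Bb6

A##5 Ebb7 E6 F#6 Bb6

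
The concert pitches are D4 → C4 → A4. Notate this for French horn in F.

A4 G4 E5

The French horn in F sounds a perfect fifth below written, so the written part must be a perfect fifth above concert — transpose each note up.
D4 -> A4
C4 -> G4
A4 -> E5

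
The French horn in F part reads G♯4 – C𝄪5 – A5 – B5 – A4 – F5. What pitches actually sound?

Written C4 on the French horn in F sounds as F3, a perfect fifth lower; apply that shift to every note.
G#4 gives C#4
C##5 gives F##4
A5 gives D5
B5 gives E5
A4 gives D4
F5 gives Bb4

C#4 F##4 D5 E5 D4 Bb4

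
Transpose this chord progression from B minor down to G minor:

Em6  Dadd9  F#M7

Cm6 Bbadd9 DM7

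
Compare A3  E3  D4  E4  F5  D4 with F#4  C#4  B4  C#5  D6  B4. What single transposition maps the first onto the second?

up a major sixth

From A3 to F#4 is 6 letter names — a sixth of some quality.
A3 to F#4 is 9 semitones, which makes it a major sixth; the second version is higher, so the direction is up.
Checking another pair — D4 → B4 — gives the same interval.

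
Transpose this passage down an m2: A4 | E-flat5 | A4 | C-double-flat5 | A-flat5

G#4 D5 G#4 Bbb4 G5

A4 becomes G#4
Eb5 becomes D5
A4 becomes G#4
Cbb5 becomes Bbb4
Ab5 becomes G5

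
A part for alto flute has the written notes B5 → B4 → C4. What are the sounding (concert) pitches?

Written C4 on the alto flute sounds as G3, a perfect fourth lower; apply that shift to every note.
B5 gives F#5
B4 gives F#4
C4 gives G3

F#5 F#4 G3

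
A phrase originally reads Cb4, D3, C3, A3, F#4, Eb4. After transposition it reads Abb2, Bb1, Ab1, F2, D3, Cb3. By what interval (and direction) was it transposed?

down a major tenth

From Cb4 to Abb2 is 10 letter names — a tenth of some quality.
Abb2 to Cb4 is 16 semitones, which makes it a major tenth; the second version is lower, so the direction is down.
Checking another pair — Eb4 → Cb3 — gives the same interval.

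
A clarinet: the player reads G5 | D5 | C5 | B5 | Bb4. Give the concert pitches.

E5 B4 A4 G#5 G4

The A clarinet sounds a minor third below written, so transpose each written note down a minor third.
G5 to E5
D5 to B4
C5 to A4
B5 to G#5
Bb4 to G4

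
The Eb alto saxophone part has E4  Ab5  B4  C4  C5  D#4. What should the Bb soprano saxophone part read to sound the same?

A3 Db5 E4 F3 F4 G#3

First find concert pitch: the Eb alto saxophone sounds a major sixth below written, so E4 Ab5 B4 C4 C5 D#4 sounds G3 Cb5 D4 Eb3 Eb4 F#3.
Then write for Bb soprano saxophone: it sounds a major second below written, so the part must be a major second above concert.
G3 → A3
Cb5 → Db5
D4 → E4
Eb3 → F3
Eb4 → F4
F#3 → G#3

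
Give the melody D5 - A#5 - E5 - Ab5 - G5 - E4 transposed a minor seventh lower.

D5 → E4
A#5 → B#4
E5 → F#4
Ab5 → Bb4
G5 → A4
E4 → F#3

E4 B#4 F#4 Bb4 A4 F#3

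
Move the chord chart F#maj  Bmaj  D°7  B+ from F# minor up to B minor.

Bmaj Emaj G°7 E+

F# minor up to B minor is a perfect fourth; each chord root moves by that interval while the quality stays the same.
F#maj: root F# up a perfect fourth → B, giving Bmaj.
Bmaj: root B up a perfect fourth → E, giving Emaj.
D°7: root D up a perfect fourth → G, giving G°7.
B+: root B up a perfect fourth → E, giving E+.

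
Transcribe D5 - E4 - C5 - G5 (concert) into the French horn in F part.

A5 B4 G5 D6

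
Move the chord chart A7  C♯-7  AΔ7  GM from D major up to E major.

B7 D#-7 BΔ7 AM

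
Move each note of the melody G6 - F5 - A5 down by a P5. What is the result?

G6: a fifth down reaches C, and 7 semitones makes it C6.
A perfect fifth down from F5 gives Bb4.
A perfect fifth down from A5 gives D5.

C6 Bb4 D5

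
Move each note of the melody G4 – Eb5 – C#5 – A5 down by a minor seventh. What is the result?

A3 F4 D#4 B4

G4 gives A3
Eb5 gives F4
C#5 gives D#4
A5 gives B4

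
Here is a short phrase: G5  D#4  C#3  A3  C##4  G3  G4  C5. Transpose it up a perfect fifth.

D6 A#4 G#3 E4 G##4 D4 D5 G5

G5 gives D6
D#4 gives A#4
C#3 gives G#3
A3 gives E4
C##4 gives G##4
G3 gives D4
G4 gives D5
C5 gives G5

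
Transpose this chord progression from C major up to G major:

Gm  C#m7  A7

Dm G#m7 E7

C major up to G major is a perfect fifth; each chord root moves by that interval while the quality stays the same.
Gm: root G up a perfect fifth → D, giving Dm.
C#m7: root C# up a perfect fifth → G#, giving G#m7.
A7: root A up a perfect fifth → E, giving E7.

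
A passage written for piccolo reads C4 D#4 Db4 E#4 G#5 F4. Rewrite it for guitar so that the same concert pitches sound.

C6 D#6 Db6 E#6 G#7 F6

First find concert pitch: the piccolo sounds a perfect octave above written, so C4 D#4 Db4 E#4 G#5 F4 sounds C5 D#5 Db5 E#5 G#6 F5.
Then write for guitar: it sounds a perfect octave below written, so the part must be a perfect octave above concert.
C5 → C6
D#5 → D#6
Db5 → Db6
E#5 → E#6
G#6 → G#7
F5 → F6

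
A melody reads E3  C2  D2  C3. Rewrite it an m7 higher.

D4 Bb2 C3 Bb3

A minor seventh up from E3 gives D4.
A minor seventh up from C2 gives Bb2.
D2 up a minor seventh is C3.
A minor seventh up from C3 gives Bb3.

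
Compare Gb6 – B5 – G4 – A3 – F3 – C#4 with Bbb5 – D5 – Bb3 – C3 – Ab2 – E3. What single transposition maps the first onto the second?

Take the first pair: Gb6 → Bbb5. G to B spans 6 letter names, so the interval is some kind of sixth.
Bbb5 to Gb6 is 9 semitones, which makes it a major sixth; the second version is lower, so the direction is down.
Checking another pair — C#4 → E3 — gives the same interval.

down a major sixth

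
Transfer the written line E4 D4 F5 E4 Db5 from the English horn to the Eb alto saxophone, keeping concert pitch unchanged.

First find concert pitch: the English horn sounds a perfect fifth below written, so E4 D4 F5 E4 Db5 sounds A3 G3 Bb4 A3 Gb4.
Then write for Eb alto saxophone: it sounds a major sixth below written, so the part must be a major sixth above concert.
A3 → F#4
G3 → E4
Bb4 → G5
A3 → F#4
Gb4 → Eb5

F#4 E4 G5 F#4 Eb5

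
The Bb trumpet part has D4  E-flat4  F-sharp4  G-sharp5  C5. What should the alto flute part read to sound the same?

F4 Gb4 A4 B5 Eb5

First find concert pitch: the Bb trumpet sounds a major second below written, so D4 E-flat4 F-sharp4 G-sharp5 C5 sounds C4 Db4 E4 F#5 Bb4.
Then write for alto flute: it sounds a perfect fourth below written, so the part must be a perfect fourth above concert.
C4 → F4
Db4 → Gb4
E4 → A4
F#5 → B5
Bb4 → Eb5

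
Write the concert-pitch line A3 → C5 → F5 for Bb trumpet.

B3 D5 G5

The Bb trumpet sounds a major second below written, so the written part must be a major second above concert — transpose each note up.
A3 gives B3
C5 gives D5
F5 gives G5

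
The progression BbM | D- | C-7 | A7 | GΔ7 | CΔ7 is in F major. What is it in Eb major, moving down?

AbM C- Bb-7 G7 FΔ7 BbΔ7

F major down to Eb major is a major second; each chord root moves by that interval while the quality stays the same.
BbM: root Bb down a major second → Ab, giving AbM.
D-: root D down a major second → C, giving C-.
C-7: root C down a major second → Bb, giving Bb-7.
A7: root A down a major second → G, giving G7.
GΔ7: root G down a major second → F, giving FΔ7.
CΔ7: root C down a major second → Bb, giving BbΔ7.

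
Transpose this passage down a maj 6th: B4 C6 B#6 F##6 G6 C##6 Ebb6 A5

B4 becomes D4
C6 becomes Eb5
B#6 becomes D#6
F##6 becomes A#5
G6 becomes Bb5
C##6 becomes E#5
Ebb6 becomes Gbb5
A5 becomes C5

D4 Eb5 D#6 A#5 Bb5 E#5 Gbb5 C5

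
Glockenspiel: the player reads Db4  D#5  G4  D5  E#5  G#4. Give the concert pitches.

The glockenspiel sounds a perfect fifteenth above written, so transpose each written note up a perfect fifteenth.
Db4 -> Db6
D#5 -> D#7
G4 -> G6
D5 -> D7
E#5 -> E#7
G#4 -> G#6

Db6 D#7 G6 D7 E#7 G#6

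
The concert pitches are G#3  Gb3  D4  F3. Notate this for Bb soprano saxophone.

The Bb soprano saxophone sounds a major second below written, so the written part must be a major second above concert — transpose each note up.
G#3 → A#3
Gb3 → Ab3
D4 → E4
F3 → G3

A#3 Ab3 E4 G3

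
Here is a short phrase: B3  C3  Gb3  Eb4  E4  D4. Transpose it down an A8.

B3 down an augmented octave is Bb2.
C3 down an augmented octave is Cb2.
Gb3 down an augmented octave is Gbb2.
Eb4 down an augmented octave is Ebb3.
An augmented octave down from E4 gives Eb3.
An augmented octave down from D4 gives Db3.

Bb2 Cb2 Gbb2 Ebb3 Eb3 Db3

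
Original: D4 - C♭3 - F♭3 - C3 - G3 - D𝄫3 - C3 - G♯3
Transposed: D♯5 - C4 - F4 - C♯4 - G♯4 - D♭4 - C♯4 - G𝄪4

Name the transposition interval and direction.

From D4 to D#5 is 8 letter names — an octave of some quality.
D4 to D#5 is 13 semitones, which makes it an augmented octave; the second version is higher, so the direction is up.
Checking another pair — G#3 → G##4 — gives the same interval.

up an augmented octave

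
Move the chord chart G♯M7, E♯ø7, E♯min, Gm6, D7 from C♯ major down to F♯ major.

C#M7 A#ø7 A#min Cm6 G7

C♯ major down to F♯ major is a perfect fifth; each chord root moves by that interval while the quality stays the same.
G♯M7: root G♯ down a perfect fifth → C#, giving C#M7.
E♯ø7: root E♯ down a perfect fifth → A#, giving A#ø7.
E♯min: root E♯ down a perfect fifth → A#, giving A#min.
Gm6: root G down a perfect fifth → C, giving Cm6.
D7: root D down a perfect fifth → G, giving G7.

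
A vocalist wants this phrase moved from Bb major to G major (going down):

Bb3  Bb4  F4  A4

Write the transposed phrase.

G3 G4 D4 F#4

Bb major to G major down is a minor third, so every note moves down by that interval.
Bb3 → G3
Bb4 → G4
F4 → D4
A4 → F#4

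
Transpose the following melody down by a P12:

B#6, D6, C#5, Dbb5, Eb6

B#6 -> E#5
D6 -> G4
C#5 -> F#3
Dbb5 -> Gbb3
Eb6 -> Ab4

E#5 G4 F#3 Gbb3 Ab4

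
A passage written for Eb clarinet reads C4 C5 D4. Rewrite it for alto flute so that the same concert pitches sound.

First find concert pitch: the Eb clarinet sounds a minor third above written, so C4 C5 D4 sounds Eb4 Eb5 F4.
Then write for alto flute: it sounds a perfect fourth below written, so the part must be a perfect fourth above concert.
Eb4 → Ab4
Eb5 → Ab5
F4 → Bb4

Ab4 Ab5 Bb4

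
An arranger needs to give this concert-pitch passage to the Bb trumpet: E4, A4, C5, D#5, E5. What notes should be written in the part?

F#4 B4 D5 E#5 F#5

The Bb trumpet sounds a major second below written, so the written part must be a major second above concert — transpose each note up.
E4 → F#4
A4 → B4
C5 → D5
D#5 → E#5
E5 → F#5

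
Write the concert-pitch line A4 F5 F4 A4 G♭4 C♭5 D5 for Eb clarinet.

F#4 D5 D4 F#4 Eb4 Ab4 B4

Written C4 sounds as Eb4 on the Eb clarinet, so concert pitches are written a minor third down.
A4 → F#4
F5 → D5
F4 → D4
A4 → F#4
Gb4 → Eb4
Cb5 → Ab4
D5 → B4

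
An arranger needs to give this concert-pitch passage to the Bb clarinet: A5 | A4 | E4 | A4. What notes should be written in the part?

The Bb clarinet sounds a major second below written, so the written part must be a major second above concert — transpose each note up.
A5 → B5
A4 → B4
E4 → F#4
A4 → B4

B5 B4 F#4 B4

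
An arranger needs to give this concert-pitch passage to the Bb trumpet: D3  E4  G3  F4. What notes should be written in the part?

The Bb trumpet sounds a major second below written, so the written part must be a major second above concert — transpose each note up.
D3 becomes E3
E4 becomes F#4
G3 becomes A3
F4 becomes G4

E3 F#4 A3 G4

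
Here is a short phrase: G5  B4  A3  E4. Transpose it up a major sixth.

G5 gives E6
B4 gives G#5
A3 gives F#4
E4 gives C#5

E6 G#5 F#4 C#5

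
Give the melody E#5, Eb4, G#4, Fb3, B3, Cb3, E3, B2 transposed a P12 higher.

E#5: a twelfth up reaches B, and 19 semitones makes it B#6.
Eb4 up a perfect twelfth is Bb5.
G#4: a twelfth up reaches D, and 19 semitones makes it D#6.
Fb3 up a perfect twelfth is Cb5.
B3 up a perfect twelfth is F#5.
Cb3 up a perfect twelfth is Gb4.
E3 up a perfect twelfth is B4.
B2 up a perfect twelfth is F#4.

B#6 Bb5 D#6 Cb5 F#5 Gb4 B4 F#4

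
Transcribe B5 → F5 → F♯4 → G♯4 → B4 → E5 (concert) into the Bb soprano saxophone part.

C#6 G5 G#4 A#4 C#5 F#5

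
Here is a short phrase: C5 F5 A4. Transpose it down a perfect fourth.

C5 becomes G4
F5 becomes C5
A4 becomes E4

G4 C5 E4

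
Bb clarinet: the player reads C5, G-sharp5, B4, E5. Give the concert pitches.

Bb4 F#5 A4 D5

The Bb clarinet sounds a major second below written, so transpose each written note down a major second.
C5 gives Bb4
G#5 gives F#5
B4 gives A4
E5 gives D5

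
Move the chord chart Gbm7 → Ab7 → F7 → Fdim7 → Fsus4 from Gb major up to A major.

Am7 B7 G#7 G#dim7 G#sus4

Gb major up to A major is an augmented second; each chord root moves by that interval while the quality stays the same.
Gbm7: root Gb up an augmented second → A, giving Am7.
Ab7: root Ab up an augmented second → B, giving B7.
F7: root F up an augmented second → G#, giving G#7.
Fdim7: root F up an augmented second → G#, giving G#dim7.
Fsus4: root F up an augmented second → G#, giving G#sus4.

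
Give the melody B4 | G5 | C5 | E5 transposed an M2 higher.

C#5 A5 D5 F#5

B4 gives C#5
G5 gives A5
C5 gives D5
E5 gives F#5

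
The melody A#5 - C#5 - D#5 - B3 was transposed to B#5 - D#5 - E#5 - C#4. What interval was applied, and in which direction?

up a major second

Take the first pair: A#5 → B#5. A to B spans 2 letter names, so the interval is some kind of second.
A#5 to B#5 is 2 semitones, which makes it a major second; the second version is higher, so the direction is up.
Checking another pair — B3 → C#4 — gives the same interval.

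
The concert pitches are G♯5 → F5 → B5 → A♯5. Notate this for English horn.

D#6 C6 F#6 E#6

The English horn sounds a perfect fifth below written, so the written part must be a perfect fifth above concert — transpose each note up.
G#5 becomes D#6
F5 becomes C6
B5 becomes F#6
A#5 becomes E#6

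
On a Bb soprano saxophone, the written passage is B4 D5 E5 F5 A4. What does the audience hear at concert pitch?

A4 C5 D5 Eb5 G4

Written C4 on the Bb soprano saxophone sounds as Bb3, a major second lower; apply that shift to every note.
B4 to A4
D5 to C5
E5 to D5
F5 to Eb5
A4 to G4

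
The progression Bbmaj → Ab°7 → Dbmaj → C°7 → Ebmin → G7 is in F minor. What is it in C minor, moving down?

F minor down to C minor is a perfect fourth; each chord root moves by that interval while the quality stays the same.
Bbmaj: root Bb down a perfect fourth → F, giving Fmaj.
Ab°7: root Ab down a perfect fourth → Eb, giving Eb°7.
Dbmaj: root Db down a perfect fourth → Ab, giving Abmaj.
C°7: root C down a perfect fourth → G, giving G°7.
Ebmin: root Eb down a perfect fourth → Bb, giving Bbmin.
G7: root G down a perfect fourth → D, giving D7.

Fmaj Eb°7 Abmaj G°7 Bbmin D7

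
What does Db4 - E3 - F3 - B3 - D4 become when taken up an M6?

Db4 up a major sixth is Bb4.
E3: a sixth up reaches C, and 9 semitones makes it C#4.
A major sixth up from F3 gives D4.
B3: a sixth up reaches G, and 9 semitones makes it G#4.
D4: a sixth up reaches B, and 9 semitones makes it B4.

Bb4 C#4 D4 G#4 B4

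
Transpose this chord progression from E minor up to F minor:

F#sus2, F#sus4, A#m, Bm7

E minor up to F minor is a minor second; each chord root moves by that interval while the quality stays the same.
F#sus2: root F# up a minor second → G, giving Gsus2.
F#sus4: root F# up a minor second → G, giving Gsus4.
A#m: root A# up a minor second → B, giving Bm.
Bm7: root B up a minor second → C, giving Cm7.

Gsus2 Gsus4 Bm Cm7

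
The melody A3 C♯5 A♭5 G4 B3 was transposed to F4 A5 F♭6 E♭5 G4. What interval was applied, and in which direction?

up a minor sixth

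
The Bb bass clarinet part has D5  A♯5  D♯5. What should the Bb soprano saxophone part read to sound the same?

First find concert pitch: the Bb bass clarinet sounds a major ninth below written, so D5 A♯5 D♯5 sounds C4 G#4 C#4.
Then write for Bb soprano saxophone: it sounds a major second below written, so the part must be a major second above concert.
C4 → D4
G#4 → A#4
C#4 → D#4

D4 A#4 D#4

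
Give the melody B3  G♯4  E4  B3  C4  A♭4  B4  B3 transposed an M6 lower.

B3 → D3
G#4 → B3
E4 → G3
B3 → D3
C4 → Eb3
Ab4 → Cb4
B4 → D4
B3 → D3

D3 B3 G3 D3 Eb3 Cb4 D4 D3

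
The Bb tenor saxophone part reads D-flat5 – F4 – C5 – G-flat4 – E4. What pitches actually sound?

Cb4 Eb3 Bb3 Fb3 D3

The Bb tenor saxophone sounds a major ninth below written, so transpose each written note down a major ninth.
Db5 gives Cb4
F4 gives Eb3
C5 gives Bb3
Gb4 gives Fb3
E4 gives D3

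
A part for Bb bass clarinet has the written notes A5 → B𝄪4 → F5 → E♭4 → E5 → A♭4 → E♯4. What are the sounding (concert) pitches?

The Bb bass clarinet sounds a major ninth below written, so transpose each written note down a major ninth.
A5 becomes G4
B##4 becomes A##3
F5 becomes Eb4
Eb4 becomes Db3
E5 becomes D4
Ab4 becomes Gb3
E#4 becomes D#3

G4 A##3 Eb4 Db3 D4 Gb3 D#3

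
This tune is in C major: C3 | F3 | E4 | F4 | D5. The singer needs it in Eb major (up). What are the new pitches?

C major to Eb major up is a minor third, so every note moves up by that interval.
C3 gives Eb3
F3 gives Ab3
E4 gives G4
F4 gives Ab4
D5 gives F5

Eb3 Ab3 G4 Ab4 F5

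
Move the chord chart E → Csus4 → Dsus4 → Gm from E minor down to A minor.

A Fsus4 Gsus4 Cm

E minor down to A minor is a perfect fifth; each chord root moves by that interval while the quality stays the same.
E: root E down a perfect fifth → A, giving A.
Csus4: root C down a perfect fifth → F, giving Fsus4.
Dsus4: root D down a perfect fifth → G, giving Gsus4.
Gm: root G down a perfect fifth → C, giving Cm.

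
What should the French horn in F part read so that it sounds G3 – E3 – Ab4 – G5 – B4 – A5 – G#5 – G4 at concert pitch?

D4 B3 Eb5 D6 F#5 E6 D#6 D5

Written C4 sounds as F3 on the French horn in F, so concert pitches are written a perfect fifth up.
G3 -> D4
E3 -> B3
Ab4 -> Eb5
G5 -> D6
B4 -> F#5
A5 -> E6
G#5 -> D#6
G4 -> D5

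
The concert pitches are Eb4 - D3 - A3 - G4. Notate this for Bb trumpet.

F4 E3 B3 A4

The Bb trumpet sounds a major second below written, so the written part must be a major second above concert — transpose each note up.
Eb4 → F4
D3 → E3
A3 → B3
G4 → A4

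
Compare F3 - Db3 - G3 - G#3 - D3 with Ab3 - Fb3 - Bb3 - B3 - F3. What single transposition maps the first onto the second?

up a minor third

Take the first pair: F3 → Ab3. F to A spans 3 letter names, so the interval is some kind of third.
F3 to Ab3 is 3 semitones, which makes it a minor third; the second version is higher, so the direction is up.
Checking another pair — D3 → F3 — gives the same interval.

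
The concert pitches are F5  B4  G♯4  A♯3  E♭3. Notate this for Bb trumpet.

G5 C#5 A#4 B#3 F3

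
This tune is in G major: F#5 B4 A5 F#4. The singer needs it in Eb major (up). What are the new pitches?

D6 G5 F6 D5

From G up to Eb is a minor sixth; apply that to each pitch.
F#5 → D6
B4 → G5
A5 → F6
F#4 → D5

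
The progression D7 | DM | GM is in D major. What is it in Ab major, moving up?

Ab7 AbM DbM

D major up to Ab major is a diminished fifth; each chord root moves by that interval while the quality stays the same.
D7: root D up a diminished fifth → Ab, giving Ab7.
DM: root D up a diminished fifth → Ab, giving AbM.
GM: root G up a diminished fifth → Db, giving DbM.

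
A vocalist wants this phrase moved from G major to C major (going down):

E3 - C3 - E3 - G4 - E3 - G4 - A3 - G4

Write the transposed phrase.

A2 F2 A2 C4 A2 C4 D3 C4

G major to C major down is a perfect fifth, so every note moves down by that interval.
E3 becomes A2
C3 becomes F2
E3 becomes A2
G4 becomes C4
E3 becomes A2
G4 becomes C4
A3 becomes D3
G4 becomes C4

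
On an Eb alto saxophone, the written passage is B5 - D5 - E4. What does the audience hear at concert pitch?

D5 F4 G3

The Eb alto saxophone sounds a major sixth below written, so transpose each written note down a major sixth.
B5 becomes D5
D5 becomes F4
E4 becomes G3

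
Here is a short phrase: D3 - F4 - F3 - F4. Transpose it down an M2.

D3 down a major second is C3.
A major second down from F4 gives Eb4.
A major second down from F3 gives Eb3.
F4: a second down reaches E, and 2 semitones makes it Eb4.

C3 Eb4 Eb3 Eb4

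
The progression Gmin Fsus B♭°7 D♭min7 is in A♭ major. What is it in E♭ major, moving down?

Dmin Csus F°7 Abmin7

A♭ major down to E♭ major is a perfect fourth; each chord root moves by that interval while the quality stays the same.
Gmin: root G down a perfect fourth → D, giving Dmin.
Fsus: root F down a perfect fourth → C, giving Csus.
B♭°7: root B♭ down a perfect fourth → F, giving F°7.
D♭min7: root D♭ down a perfect fourth → Ab, giving Abmin7.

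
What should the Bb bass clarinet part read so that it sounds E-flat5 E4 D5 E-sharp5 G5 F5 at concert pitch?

Written C4 sounds as Bb2 on the Bb bass clarinet, so concert pitches are written a major ninth up.
Eb5 gives F6
E4 gives F#5
D5 gives E6
E#5 gives F##6
G5 gives A6
F5 gives G6

F6 F#5 E6 F##6 A6 G6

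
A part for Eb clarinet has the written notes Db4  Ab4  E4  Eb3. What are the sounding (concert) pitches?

Written C4 on the Eb clarinet sounds as Eb4, a minor third higher; apply that shift to every note.
Db4 -> Fb4
Ab4 -> Cb5
E4 -> G4
Eb3 -> Gb3

Fb4 Cb5 G4 Gb3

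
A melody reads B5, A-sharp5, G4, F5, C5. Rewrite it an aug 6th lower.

B5: a sixth down reaches D, and 10 semitones makes it Db5.
A#5 down an augmented sixth is C5.
G4 down an augmented sixth is Bbb3.
An augmented sixth down from F5 gives Abb4.
An augmented sixth down from C5 gives Ebb4.

Db5 C5 Bbb3 Abb4 Ebb4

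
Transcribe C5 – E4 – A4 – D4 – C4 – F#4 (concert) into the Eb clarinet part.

The Eb clarinet sounds a minor third above written, so the written part must be a minor third below concert — transpose each note down.
C5 becomes A4
E4 becomes C#4
A4 becomes F#4
D4 becomes B3
C4 becomes A3
F#4 becomes D#4

A4 C#4 F#4 B3 A3 D#4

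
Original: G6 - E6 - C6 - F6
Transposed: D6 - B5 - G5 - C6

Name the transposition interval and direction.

down a perfect fourth

Take the first pair: G6 → D6. G to D spans 4 letter names, so the interval is some kind of fourth.
D6 to G6 is 5 semitones, which makes it a perfect fourth; the second version is lower, so the direction is down.
Checking another pair — F6 → C6 — gives the same interval.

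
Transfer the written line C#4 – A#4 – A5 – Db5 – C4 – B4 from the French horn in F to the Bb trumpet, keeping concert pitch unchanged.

First find concert pitch: the French horn in F sounds a perfect fifth below written, so C#4 A#4 A5 Db5 C4 B4 sounds F#3 D#4 D5 Gb4 F3 E4.
Then write for Bb trumpet: it sounds a major second below written, so the part must be a major second above concert.
F#3 → G#3
D#4 → E#4
D5 → E5
Gb4 → Ab4
F3 → G3
E4 → F#4

G#3 E#4 E5 Ab4 G3 F#4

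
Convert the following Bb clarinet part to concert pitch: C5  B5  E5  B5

Written C4 on the Bb clarinet sounds as Bb3, a major second lower; apply that shift to every note.
C5 gives Bb4
B5 gives A5
E5 gives D5
B5 gives A5

Bb4 A5 D5 A5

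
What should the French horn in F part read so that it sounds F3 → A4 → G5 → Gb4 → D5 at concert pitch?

C4 E5 D6 Db5 A5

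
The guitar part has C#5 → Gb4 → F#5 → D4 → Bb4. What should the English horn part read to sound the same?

First find concert pitch: the guitar sounds a perfect octave below written, so C#5 Gb4 F#5 D4 Bb4 sounds C#4 Gb3 F#4 D3 Bb3.
Then write for English horn: it sounds a perfect fifth below written, so the part must be a perfect fifth above concert.
C#4 → G#4
Gb3 → Db4
F#4 → C#5
D3 → A3
Bb3 → F4

G#4 Db4 C#5 A3 F4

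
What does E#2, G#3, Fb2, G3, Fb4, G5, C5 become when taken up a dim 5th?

A diminished fifth up from E#2 gives B2.
G#3: a fifth up reaches D, and 6 semitones makes it D4.
Fb2: a fifth up reaches C, and 6 semitones makes it Cbb3.
G3: a fifth up reaches D, and 6 semitones makes it Db4.
Fb4: a fifth up reaches C, and 6 semitones makes it Cbb5.
G5: a fifth up reaches D, and 6 semitones makes it Db6.
C5: a fifth up reaches G, and 6 semitones makes it Gb5.

B2 D4 Cbb3 Db4 Cbb5 Db6 Gb5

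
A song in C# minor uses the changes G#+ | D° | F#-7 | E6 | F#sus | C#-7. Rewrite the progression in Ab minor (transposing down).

Eb+ Bbb° Db-7 Cb6 Dbsus Ab-7

C# minor down to Ab minor is an augmented third; each chord root moves by that interval while the quality stays the same.
G#+: root G# down an augmented third → Eb, giving Eb+.
D°: root D down an augmented third → Bbb, giving Bbb°.
F#-7: root F# down an augmented third → Db, giving Db-7.
E6: root E down an augmented third → Cb, giving Cb6.
F#sus: root F# down an augmented third → Db, giving Dbsus.
C#-7: root C# down an augmented third → Ab, giving Ab-7.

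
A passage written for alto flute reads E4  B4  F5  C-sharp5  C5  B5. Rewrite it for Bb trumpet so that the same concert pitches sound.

First find concert pitch: the alto flute sounds a perfect fourth below written, so E4 B4 F5 C-sharp5 C5 B5 sounds B3 F#4 C5 G#4 G4 F#5.
Then write for Bb trumpet: it sounds a major second below written, so the part must be a major second above concert.
B3 → C#4
F#4 → G#4
C5 → D5
G#4 → A#4
G4 → A4
F#5 → G#5

C#4 G#4 D5 A#4 A4 G#5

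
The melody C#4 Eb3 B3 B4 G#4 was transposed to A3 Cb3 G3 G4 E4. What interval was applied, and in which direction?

down a major third

Take the first pair: C#4 → A3. C to A spans 3 letter names, so the interval is some kind of third.
A3 to C#4 is 4 semitones, which makes it a major third; the second version is lower, so the direction is down.
Checking another pair — G#4 → E4 — gives the same interval.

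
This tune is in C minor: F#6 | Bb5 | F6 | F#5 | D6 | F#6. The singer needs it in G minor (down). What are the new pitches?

C#6 F5 C6 C#5 A5 C#6

C minor to G minor down is a perfect fourth, so every note moves down by that interval.
F#6 gives C#6
Bb5 gives F5
F6 gives C6
F#5 gives C#5
D6 gives A5
F#6 gives C#6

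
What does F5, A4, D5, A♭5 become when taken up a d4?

F5 gives Bbb5
A4 gives Db5
D5 gives Gb5
Ab5 gives Dbb6

Bbb5 Db5 Gb5 Dbb6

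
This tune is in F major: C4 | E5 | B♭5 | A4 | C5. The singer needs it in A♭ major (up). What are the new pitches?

Eb4 G5 Db6 C5 Eb5

From F up to A♭ is a minor third; apply that to each pitch.
C4 to Eb4
E5 to G5
Bb5 to Db6
A4 to C5
C5 to Eb5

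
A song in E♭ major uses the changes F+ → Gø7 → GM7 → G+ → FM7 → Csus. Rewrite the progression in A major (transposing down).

B+ C#ø7 C#M7 C#+ BM7 F#sus

E♭ major down to A major is a diminished fifth; each chord root moves by that interval while the quality stays the same.
F+: root F down a diminished fifth → B, giving B+.
Gø7: root G down a diminished fifth → C#, giving C#ø7.
GM7: root G down a diminished fifth → C#, giving C#M7.
G+: root G down a diminished fifth → C#, giving C#+.
FM7: root F down a diminished fifth → B, giving BM7.
Csus: root C down a diminished fifth → F#, giving F#sus.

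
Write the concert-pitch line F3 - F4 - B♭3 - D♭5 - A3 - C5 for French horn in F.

C4 C5 F4 Ab5 E4 G5

Written C4 sounds as F3 on the French horn in F, so concert pitches are written a perfect fifth up.
F3 → C4
F4 → C5
Bb3 → F4
Db5 → Ab5
A3 → E4
C5 → G5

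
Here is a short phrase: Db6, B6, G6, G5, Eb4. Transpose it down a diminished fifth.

G5 E#6 C#6 C#5 A3

Db6 → G5
B6 → E#6
G6 → C#6
G5 → C#5
Eb4 → A3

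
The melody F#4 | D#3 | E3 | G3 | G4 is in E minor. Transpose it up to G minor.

E minor to G minor up is a minor third, so every note moves up by that interval.
F#4 becomes A4
D#3 becomes F#3
E3 becomes G3
G3 becomes Bb3
G4 becomes Bb4

A4 F#3 G3 Bb3 Bb4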